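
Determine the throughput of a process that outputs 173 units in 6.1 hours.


Throughput = units / time
= 173 / 6.1
= 28.4 units/hour


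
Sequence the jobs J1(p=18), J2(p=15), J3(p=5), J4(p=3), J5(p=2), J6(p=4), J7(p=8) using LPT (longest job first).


LPT: sort by longest processing time first
  J1: p=18
  J2: p=15
  J7: p=8
  J3: p=5
  J6: p=4
  J4: p=3
  J5: p=2
Order: J1 → J2 → J7 → J3 → J6 → J4 → J5


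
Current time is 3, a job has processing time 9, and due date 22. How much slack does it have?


Slack = due - current_time - processing
= 22 - 3 - 9
= 10


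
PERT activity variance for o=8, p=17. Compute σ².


σ² = ((p - o) / 6)² = (p - o)² / 36
= (17 - 8)² / 36
= 9² / 36
= 81 / 36
= 2.2500


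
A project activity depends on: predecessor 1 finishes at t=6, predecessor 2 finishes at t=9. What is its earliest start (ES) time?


ES = max of all predecessor completion times
Predecessors: [6, 9]
ES = max(6, 9)
= 9


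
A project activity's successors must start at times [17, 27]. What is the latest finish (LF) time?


LF = min of all successor start times
Successors start at: [17, 27]
LF = min(17, 27)
= 17


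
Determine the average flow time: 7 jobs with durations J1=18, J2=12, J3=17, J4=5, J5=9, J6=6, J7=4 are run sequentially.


Completion times:
  J1: completes at 18
  J2: completes at 30
  J3: completes at 47
  J4: completes at 52
  J5: completes at 61
  J6: completes at 67
  J7: completes at 71
Sum = 346
Average = 346/7
= 49.43


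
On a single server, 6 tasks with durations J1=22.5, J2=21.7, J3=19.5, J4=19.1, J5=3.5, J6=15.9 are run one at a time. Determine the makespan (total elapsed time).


Sequential makespan: sum all processing times
= 22.5 + 21.7 + 19.5 + 19.1 + 3.5 + 15.9
= 102.2 time units


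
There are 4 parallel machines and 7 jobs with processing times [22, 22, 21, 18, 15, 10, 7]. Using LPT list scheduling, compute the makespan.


Jobs (LPT sorted): [22, 22, 21, 18, 15, 10, 7]
Machines: 4
  J=22 → Machine 1 (load: 0+22=22)
  J=22 → Machine 2 (load: 0+22=22)
  J=21 → Machine 3 (load: 0+21=21)
  J=18 → Machine 4 (load: 0+18=18)
  J=15 → Machine 4 (load: 18+15=33)
  J=10 → Machine 3 (load: 21+10=31)
  J=7 → Machine 1 (load: 22+7=29)
Machine loads: [29, 22, 31, 33]
Makespan = max = 33 time units


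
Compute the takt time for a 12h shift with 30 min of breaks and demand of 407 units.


Available = 12×60 - 30 = 690 min
Takt time = 690 / 407
= 1.70 min/unit


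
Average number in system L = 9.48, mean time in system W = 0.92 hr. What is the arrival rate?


Little's law: L = λW → λ = L / W
= 9.48 / 0.92
= 10.30 per hour


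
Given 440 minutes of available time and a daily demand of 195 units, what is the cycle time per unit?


Cycle time = available time / demand
= 440 / 195
= 2.26 min/unit


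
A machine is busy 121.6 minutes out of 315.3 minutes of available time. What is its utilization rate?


Utilization = busy / total × 100
= 121.6 / 315.3 × 100
= 38.6%


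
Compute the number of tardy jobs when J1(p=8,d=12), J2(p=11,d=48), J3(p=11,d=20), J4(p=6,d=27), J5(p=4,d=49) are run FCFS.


Completion vs due date:
  J1: C=8, d=12 → on time
  J2: C=19, d=48 → on time
  J3: C=30, d=20 → TARDY
  J4: C=36, d=27 → TARDY
  J5: C=40, d=49 → on time
Tardy jobs: J3, J4
Count = 2


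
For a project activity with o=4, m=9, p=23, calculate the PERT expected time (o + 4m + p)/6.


te = (o + 4m + p) / 6
= (4 + 4×9 + 23) / 6
= (4 + 36 + 23) / 6
= 63 / 6
= 10.50


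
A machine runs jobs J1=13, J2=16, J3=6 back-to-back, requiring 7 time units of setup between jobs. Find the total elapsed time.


Makespan = Σ processing + (n-1) × setup
= (13 + 16 + 6) + (3-1)×7
= 35 + 14
= 49 time units


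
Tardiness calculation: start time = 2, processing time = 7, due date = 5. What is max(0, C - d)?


Completion = start + processing = 2 + 7 = 9
Tardiness = max(0, C - d) = max(0, 9 - 5)
= max(0, 4)
= 4


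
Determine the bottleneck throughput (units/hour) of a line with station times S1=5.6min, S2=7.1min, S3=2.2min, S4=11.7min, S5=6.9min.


Bottleneck = longest station time
Station times: [5.6, 7.1, 2.2, 11.7, 6.9]
Max = 11.7 min
Rate = 60 / 11.7
= 5.13 units/hour (bottleneck: 11.7min)


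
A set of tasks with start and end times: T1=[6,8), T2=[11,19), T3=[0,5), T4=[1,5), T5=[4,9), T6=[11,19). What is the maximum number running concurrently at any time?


Check each time point for overlaps:
  t=4: 3 tasks active (T3, T4, T5)
Max concurrent = 3


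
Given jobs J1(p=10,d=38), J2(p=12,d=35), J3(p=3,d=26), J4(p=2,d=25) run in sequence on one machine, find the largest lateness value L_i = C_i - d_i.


Lateness per job (L = C - d):
  J1: C=10, d=38, L=-28
  J2: C=22, d=35, L=-13
  J3: C=25, d=26, L=-1
  J4: C=27, d=25, L=2
Lmax = max(-28, -13, -1, 2)
= 2


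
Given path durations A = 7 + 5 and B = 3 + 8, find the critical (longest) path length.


Path A: 7 + 5 = 12
Path B: 3 + 8 = 11
Critical path = longest = max(12, 11)
= 12 (Path A)


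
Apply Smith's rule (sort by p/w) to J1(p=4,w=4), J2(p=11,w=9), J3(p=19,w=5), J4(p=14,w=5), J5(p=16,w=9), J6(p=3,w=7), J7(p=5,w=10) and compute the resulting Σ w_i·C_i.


WSPT order (by p/w): J6 → J7 → J1 → J2 → J5 → J4 → J3
  J6: C=3, w·C=7×3=21
  J7: C=8, w·C=10×8=80
  J1: C=12, w·C=4×12=48
  J2: C=23, w·C=9×23=207
  J5: C=39, w·C=9×39=351
  J4: C=53, w·C=5×53=265
  J3: C=72, w·C=5×72=360
Σ w·C = 1332
= 1332


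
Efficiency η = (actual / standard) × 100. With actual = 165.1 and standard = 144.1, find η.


Efficiency = (actual / standard) × 100
= (165.1 / 144.1) × 100
= 114.6%


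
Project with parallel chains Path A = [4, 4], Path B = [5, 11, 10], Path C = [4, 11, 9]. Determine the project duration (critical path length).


Path A: 4 + 4 = 8
Path B: 5 + 11 + 10 = 26
Path C: 4 + 11 + 9 = 24
Critical path = longest = max(8, 26, 24)
= 26 (Path B)


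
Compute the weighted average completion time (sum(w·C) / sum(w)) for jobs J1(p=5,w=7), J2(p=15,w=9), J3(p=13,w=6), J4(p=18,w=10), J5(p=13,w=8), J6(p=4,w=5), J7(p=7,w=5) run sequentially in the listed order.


Completion times:
  J1: C=5, w×C=7×5=35
  J2: C=20, w×C=9×20=180
  J3: C=33, w×C=6×33=198
  J4: C=51, w×C=10×51=510
  J5: C=64, w×C=8×64=512
  J6: C=68, w×C=5×68=340
  J7: C=75, w×C=5×75=375
Sum w×C = 2150
Sum w = 50
Weighted avg = 2150/50
= 43.00


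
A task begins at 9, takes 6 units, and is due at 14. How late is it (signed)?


Completion = 9 + 6 = 15
Lateness = C - d = 15 - 14
= 1


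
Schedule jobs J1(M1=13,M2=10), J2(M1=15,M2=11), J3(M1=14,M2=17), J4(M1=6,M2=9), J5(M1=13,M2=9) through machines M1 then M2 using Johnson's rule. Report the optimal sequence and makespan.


Johnson's rule:
Group 1 (M1≤M2, sort by M1): ['J4', 'J3']
Group 2 (M1>M2, sort desc M2): ['J2', 'J1', 'J5']
Sequence: J4 → J3 → J2 → J1 → J5
Makespan calculation:
  J4: M1 done=6, M2 done=15
  J3: M1 done=20, M2 done=37
  J2: M1 done=35, M2 done=48
  J1: M1 done=48, M2 done=58
  J5: M1 done=61, M2 done=70
= Sequence: J4 → J3 → J2 → J1 → J5, Makespan: 70


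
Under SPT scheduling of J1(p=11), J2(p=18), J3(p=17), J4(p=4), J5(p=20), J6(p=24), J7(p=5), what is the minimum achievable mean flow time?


SPT order: J4 → J7 → J1 → J3 → J2 → J5 → J6
Completion times:
  J4: C=4
  J7: C=9
  J1: C=20
  J3: C=37
  J2: C=55
  J5: C=75
  J6: C=99
Sum = 299, n = 7
Mean flow = 299/7
= 42.71


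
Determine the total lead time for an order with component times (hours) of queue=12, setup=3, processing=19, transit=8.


Lead time = queue + setup + processing + transit
= 12 + 3 + 19 + 8
= 42 hours


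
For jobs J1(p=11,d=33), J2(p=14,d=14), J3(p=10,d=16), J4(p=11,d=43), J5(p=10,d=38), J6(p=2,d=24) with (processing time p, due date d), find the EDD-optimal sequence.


EDD: sort by earliest due date
  J2: d=14, p=14
  J3: d=16, p=10
  J6: d=24, p=2
  J1: d=33, p=11
  J5: d=38, p=10
  J4: d=43, p=11
Order: J2 → J3 → J6 → J1 → J5 → J4


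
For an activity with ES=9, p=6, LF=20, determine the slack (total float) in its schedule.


EF = ES + duration = 9 + 6 = 15
LS = LF - duration = 20 - 6 = 14
Total Float = LF - EF = 20 - 15
(or LS - ES = 14 - 9)
= 5


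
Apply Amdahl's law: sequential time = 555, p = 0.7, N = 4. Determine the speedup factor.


Amdahl's law: T_p = T × ((1-p) + p/N)
= 555 × ((1-0.7) + 0.7/4)
= 555 × (0.30 + 0.1750)
= 555 × 0.4750
= 263.62
Speedup = 555/263.62
= 2.11×


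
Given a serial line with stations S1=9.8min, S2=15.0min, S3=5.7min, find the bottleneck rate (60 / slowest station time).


Bottleneck = longest station time
Station times: [9.8, 15.0, 5.7]
Max = 15.0 min
Rate = 60 / 15.0
= 4.00 units/hour (bottleneck: 15.0min)


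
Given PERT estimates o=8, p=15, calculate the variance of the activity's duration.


σ² = ((p - o) / 6)² = (p - o)² / 36
= (15 - 8)² / 36
= 7² / 36
= 49 / 36
= 1.3611


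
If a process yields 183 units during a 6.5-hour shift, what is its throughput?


Throughput = units / time
= 183 / 6.5
= 28.2 units/hour


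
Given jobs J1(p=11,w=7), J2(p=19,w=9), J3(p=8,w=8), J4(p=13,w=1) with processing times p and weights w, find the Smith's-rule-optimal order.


WSPT (Smith's rule): sort by p/w ascending
  J3: p/w = 8/8 = 1.000
  J1: p/w = 11/7 = 1.571
  J2: p/w = 19/9 = 2.111
  J4: p/w = 13/1 = 13.000
Order: J3 → J1 → J2 → J4


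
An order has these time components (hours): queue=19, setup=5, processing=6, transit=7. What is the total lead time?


Lead time = queue + setup + processing + transit
= 19 + 5 + 6 + 7
= 37 hours


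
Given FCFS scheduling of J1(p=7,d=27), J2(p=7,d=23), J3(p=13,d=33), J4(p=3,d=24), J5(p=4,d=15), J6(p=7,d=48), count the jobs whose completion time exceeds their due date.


Completion vs due date:
  J1: C=7, d=27 → on time
  J2: C=14, d=23 → on time
  J3: C=27, d=33 → on time
  J4: C=30, d=24 → TARDY
  J5: C=34, d=15 → TARDY
  J6: C=41, d=48 → on time
Tardy jobs: J4, J5
Count = 2


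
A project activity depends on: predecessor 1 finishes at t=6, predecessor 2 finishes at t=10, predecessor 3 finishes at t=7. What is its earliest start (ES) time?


ES = max of all predecessor completion times
Predecessors: [6, 10, 7]
ES = max(6, 10, 7)
= 10


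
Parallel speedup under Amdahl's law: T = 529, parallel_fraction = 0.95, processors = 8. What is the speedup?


Amdahl's law: T_p = T × ((1-p) + p/N)
= 529 × ((1-0.95) + 0.95/8)
= 529 × (0.05 + 0.1187)
= 529 × 0.1688
= 89.27
Speedup = 529/89.27
= 5.93×


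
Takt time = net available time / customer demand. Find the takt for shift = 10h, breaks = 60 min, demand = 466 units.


Available = 10×60 - 60 = 540 min
Takt time = 540 / 466
= 1.16 min/unit


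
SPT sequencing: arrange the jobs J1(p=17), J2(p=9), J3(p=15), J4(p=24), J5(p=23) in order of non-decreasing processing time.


SPT: sort by shortest processing time
  J2: p=9
  J3: p=15
  J1: p=17
  J5: p=23
  J4: p=24
Order: J2 → J3 → J1 → J5 → J4


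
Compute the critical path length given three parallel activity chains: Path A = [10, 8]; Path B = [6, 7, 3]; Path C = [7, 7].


Path A: 10 + 8 = 18
Path B: 6 + 7 + 3 = 16
Path C: 7 + 7 = 14
Critical path = longest = max(18, 16, 14)
= 18 (Path A)


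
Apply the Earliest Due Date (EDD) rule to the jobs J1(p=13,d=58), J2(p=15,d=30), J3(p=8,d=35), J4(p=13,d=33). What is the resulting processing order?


EDD: sort by earliest due date
  J2: d=30, p=15
  J4: d=33, p=13
  J3: d=35, p=8
  J1: d=58, p=13
Order: J2 → J4 → J3 → J1


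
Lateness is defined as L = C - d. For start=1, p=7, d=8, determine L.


Completion = 1 + 7 = 8
Lateness = C - d = 8 - 8
= 0


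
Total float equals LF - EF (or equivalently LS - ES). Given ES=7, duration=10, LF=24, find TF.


EF = ES + duration = 7 + 10 = 17
LS = LF - duration = 24 - 10 = 14
Total Float = LF - EF = 24 - 17
(or LS - ES = 14 - 7)
= 7


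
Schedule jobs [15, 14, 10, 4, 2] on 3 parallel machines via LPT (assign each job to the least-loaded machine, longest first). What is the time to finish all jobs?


Jobs (LPT sorted): [15, 14, 10, 4, 2]
Machines: 3
  J=15 → Machine 1 (load: 0+15=15)
  J=14 → Machine 2 (load: 0+14=14)
  J=10 → Machine 3 (load: 0+10=10)
  J=4 → Machine 3 (load: 10+4=14)
  J=2 → Machine 2 (load: 14+2=16)
Machine loads: [15, 16, 14]
Makespan = max = 16 time units


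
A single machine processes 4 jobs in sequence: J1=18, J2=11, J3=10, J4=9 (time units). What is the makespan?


Sequential makespan: sum all processing times
= 18 + 11 + 10 + 9
= 48 time units


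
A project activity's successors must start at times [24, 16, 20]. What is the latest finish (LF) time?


LF = min of all successor start times
Successors start at: [24, 16, 20]
LF = min(24, 16, 20)
= 16


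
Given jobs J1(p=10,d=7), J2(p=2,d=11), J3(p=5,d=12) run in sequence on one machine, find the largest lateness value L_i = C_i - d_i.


Lateness per job (L = C - d):
  J1: C=10, d=7, L=3
  J2: C=12, d=11, L=1
  J3: C=17, d=12, L=5
Lmax = max(3, 1, 5)
= 5


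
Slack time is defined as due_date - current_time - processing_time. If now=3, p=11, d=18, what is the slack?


Slack = due - current_time - processing
= 18 - 3 - 11
= 4


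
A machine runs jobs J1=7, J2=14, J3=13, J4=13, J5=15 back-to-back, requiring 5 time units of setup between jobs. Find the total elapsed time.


Makespan = Σ processing + (n-1) × setup
= (7 + 14 + 13 + 13 + 15) + (5-1)×5
= 62 + 20
= 82 time units


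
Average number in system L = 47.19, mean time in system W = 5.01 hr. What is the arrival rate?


Little's law: L = λW → λ = L / W
= 47.19 / 5.01
= 9.42 per hour


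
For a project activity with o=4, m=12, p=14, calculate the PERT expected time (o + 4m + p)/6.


te = (o + 4m + p) / 6
= (4 + 4×12 + 14) / 6
= (4 + 48 + 14) / 6
= 66 / 6
= 11.00


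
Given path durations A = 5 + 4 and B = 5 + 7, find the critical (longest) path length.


Path A: 5 + 4 = 9
Path B: 5 + 7 = 12
Critical path = longest = max(9, 12)
= 12 (Path B)


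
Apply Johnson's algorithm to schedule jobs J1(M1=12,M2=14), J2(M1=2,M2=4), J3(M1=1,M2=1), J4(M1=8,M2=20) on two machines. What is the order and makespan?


Johnson's rule:
Group 1 (M1≤M2, sort by M1): ['J3', 'J2', 'J4', 'J1']
Group 2 (M1>M2, sort desc M2): []
Sequence: J3 → J2 → J4 → J1
Makespan calculation:
  J3: M1 done=1, M2 done=2
  J2: M1 done=3, M2 done=7
  J4: M1 done=11, M2 done=31
  J1: M1 done=23, M2 done=45
= Sequence: J3 → J2 → J4 → J1, Makespan: 45


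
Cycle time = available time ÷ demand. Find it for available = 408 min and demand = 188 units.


Cycle time = available time / demand
= 408 / 188
= 2.17 min/unit


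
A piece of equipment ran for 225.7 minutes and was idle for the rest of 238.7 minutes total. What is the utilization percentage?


Utilization = busy / total × 100
= 225.7 / 238.7 × 100
= 94.6%


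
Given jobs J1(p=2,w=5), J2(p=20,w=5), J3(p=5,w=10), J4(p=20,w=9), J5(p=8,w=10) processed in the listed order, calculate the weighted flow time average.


Completion times:
  J1: C=2, w×C=5×2=10
  J2: C=22, w×C=5×22=110
  J3: C=27, w×C=10×27=270
  J4: C=47, w×C=9×47=423
  J5: C=55, w×C=10×55=550
Sum w×C = 1363
Sum w = 39
Weighted avg = 1363/39
= 34.95


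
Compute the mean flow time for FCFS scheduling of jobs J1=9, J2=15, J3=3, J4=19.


Completion times:
  J1: completes at 9
  J2: completes at 24
  J3: completes at 27
  J4: completes at 46
Sum = 106
Average = 106/4
= 26.50


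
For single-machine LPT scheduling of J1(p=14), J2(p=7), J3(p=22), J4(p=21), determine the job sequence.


LPT: sort by longest processing time first
  J3: p=22
  J4: p=21
  J1: p=14
  J2: p=7
Order: J3 → J4 → J1 → J2


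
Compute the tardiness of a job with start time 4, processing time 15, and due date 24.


Completion = start + processing = 4 + 15 = 19
Tardiness = max(0, C - d) = max(0, 19 - 24)
= max(0, -5)
= 0


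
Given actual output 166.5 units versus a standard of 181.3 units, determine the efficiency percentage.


Efficiency = (actual / standard) × 100
= (166.5 / 181.3) × 100
= 91.8%


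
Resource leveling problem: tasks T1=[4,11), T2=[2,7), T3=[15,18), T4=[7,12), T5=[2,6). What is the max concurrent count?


Check each time point for overlaps:
  t=4: 3 tasks active (T1, T2, T5)
Max concurrent = 3


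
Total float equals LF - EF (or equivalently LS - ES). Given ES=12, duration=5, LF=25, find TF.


EF = ES + duration = 12 + 5 = 17
LS = LF - duration = 25 - 5 = 20
Total Float = LF - EF = 25 - 17
(or LS - ES = 20 - 12)
= 8


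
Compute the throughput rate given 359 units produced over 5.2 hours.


Throughput = units / time
= 359 / 5.2
= 69.0 units/hour


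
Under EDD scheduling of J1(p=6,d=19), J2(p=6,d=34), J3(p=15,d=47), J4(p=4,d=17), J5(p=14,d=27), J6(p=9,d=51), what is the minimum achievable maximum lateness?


EDD order: J4 → J1 → J5 → J2 → J3 → J6
Completion and lateness:
  J4: C=4, d=17, L=4-17=-13
  J1: C=10, d=19, L=10-19=-9
  J5: C=24, d=27, L=24-27=-3
  J2: C=30, d=34, L=30-34=-4
  J3: C=45, d=47, L=45-47=-2
  J6: C=54, d=51, L=54-51=3
Lmax = max(-13, -9, -3, -4, -2, 3)
= 3


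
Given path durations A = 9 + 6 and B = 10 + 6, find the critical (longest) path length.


Path A: 9 + 6 = 15
Path B: 10 + 6 = 16
Critical path = longest = max(15, 16)
= 16 (Path B)


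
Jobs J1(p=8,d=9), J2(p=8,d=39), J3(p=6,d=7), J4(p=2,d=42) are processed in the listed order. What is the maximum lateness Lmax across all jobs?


Lateness per job (L = C - d):
  J1: C=8, d=9, L=-1
  J2: C=16, d=39, L=-23
  J3: C=22, d=7, L=15
  J4: C=24, d=42, L=-18
Lmax = max(-1, -23, 15, -18)
= 15


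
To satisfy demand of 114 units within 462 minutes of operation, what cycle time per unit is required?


Cycle time = available time / demand
= 462 / 114
= 4.05 min/unit


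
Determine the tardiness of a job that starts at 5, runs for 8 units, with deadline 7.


Completion = start + processing = 5 + 8 = 13
Tardiness = max(0, C - d) = max(0, 13 - 7)
= max(0, 6)
= 6


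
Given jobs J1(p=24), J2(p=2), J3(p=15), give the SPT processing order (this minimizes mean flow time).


SPT: sort by shortest processing time
  J2: p=2
  J3: p=15
  J1: p=24
Order: J2 → J3 → J1


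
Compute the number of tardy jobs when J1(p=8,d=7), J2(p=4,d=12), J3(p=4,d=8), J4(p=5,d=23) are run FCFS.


Completion vs due date:
  J1: C=8, d=7 → TARDY
  J2: C=12, d=12 → on time
  J3: C=16, d=8 → TARDY
  J4: C=21, d=23 → on time
Tardy jobs: J1, J3
Count = 2


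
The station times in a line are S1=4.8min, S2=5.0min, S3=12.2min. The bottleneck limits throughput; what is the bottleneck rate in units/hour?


Bottleneck = longest station time
Station times: [4.8, 5.0, 12.2]
Max = 12.2 min
Rate = 60 / 12.2
= 4.92 units/hour (bottleneck: 12.2min)


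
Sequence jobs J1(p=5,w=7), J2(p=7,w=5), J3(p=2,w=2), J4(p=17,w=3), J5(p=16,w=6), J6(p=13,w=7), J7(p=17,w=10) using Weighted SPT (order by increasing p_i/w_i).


WSPT (Smith's rule): sort by p/w ascending
  J1: p/w = 5/7 = 0.714
  J3: p/w = 2/2 = 1.000
  J2: p/w = 7/5 = 1.400
  J7: p/w = 17/10 = 1.700
  J6: p/w = 13/7 = 1.857
  J5: p/w = 16/6 = 2.667
  J4: p/w = 17/3 = 5.667
Order: J1 → J3 → J2 → J7 → J6 → J5 → J4


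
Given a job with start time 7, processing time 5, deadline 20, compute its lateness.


Completion = 7 + 5 = 12
Lateness = C - d = 12 - 20
= -8


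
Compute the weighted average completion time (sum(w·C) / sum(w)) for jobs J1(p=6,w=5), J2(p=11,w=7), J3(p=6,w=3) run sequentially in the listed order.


Completion times:
  J1: C=6, w×C=5×6=30
  J2: C=17, w×C=7×17=119
  J3: C=23, w×C=3×23=69
Sum w×C = 218
Sum w = 15
Weighted avg = 218/15
= 14.53


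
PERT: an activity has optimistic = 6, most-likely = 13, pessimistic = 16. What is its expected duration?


te = (o + 4m + p) / 6
= (6 + 4×13 + 16) / 6
= (6 + 52 + 16) / 6
= 74 / 6
= 12.33


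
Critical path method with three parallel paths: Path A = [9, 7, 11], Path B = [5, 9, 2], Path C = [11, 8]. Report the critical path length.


Path A: 9 + 7 + 11 = 27
Path B: 5 + 9 + 2 = 16
Path C: 11 + 8 = 19
Critical path = longest = max(27, 16, 19)
= 27 (Path A)


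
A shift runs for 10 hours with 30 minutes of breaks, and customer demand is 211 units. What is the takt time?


Available = 10×60 - 30 = 570 min
Takt time = 570 / 211
= 2.70 min/unit


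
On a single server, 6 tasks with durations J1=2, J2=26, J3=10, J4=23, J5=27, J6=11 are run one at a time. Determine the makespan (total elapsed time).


Sequential makespan: sum all processing times
= 2 + 26 + 10 + 23 + 27 + 11
= 99 time units


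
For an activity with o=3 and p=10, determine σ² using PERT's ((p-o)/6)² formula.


σ² = ((p - o) / 6)² = (p - o)² / 36
= (10 - 3)² / 36
= 7² / 36
= 49 / 36
= 1.3611


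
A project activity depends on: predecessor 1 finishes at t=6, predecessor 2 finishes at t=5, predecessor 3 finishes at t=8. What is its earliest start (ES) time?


ES = max of all predecessor completion times
Predecessors: [6, 5, 8]
ES = max(6, 5, 8)
= 8


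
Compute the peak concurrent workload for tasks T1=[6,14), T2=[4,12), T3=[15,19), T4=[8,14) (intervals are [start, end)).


Check each time point for overlaps:
  t=8: 3 tasks active (T1, T2, T4)
Max concurrent = 3


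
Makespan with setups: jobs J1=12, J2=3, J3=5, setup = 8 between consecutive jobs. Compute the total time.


Makespan = Σ processing + (n-1) × setup
= (12 + 3 + 5) + (3-1)×8
= 20 + 16
= 36 time units


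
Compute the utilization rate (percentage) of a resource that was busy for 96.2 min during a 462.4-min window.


Utilization = busy / total × 100
= 96.2 / 462.4 × 100
= 20.8%


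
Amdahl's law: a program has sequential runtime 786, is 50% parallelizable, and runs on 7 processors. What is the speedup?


Amdahl's law: T_p = T × ((1-p) + p/N)
= 786 × ((1-0.5) + 0.5/7)
= 786 × (0.50 + 0.0714)
= 786 × 0.5714
= 449.14
Speedup = 786/449.14
= 1.75×


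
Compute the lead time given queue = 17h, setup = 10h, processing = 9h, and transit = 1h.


Lead time = queue + setup + processing + transit
= 17 + 10 + 9 + 1
= 37 hours


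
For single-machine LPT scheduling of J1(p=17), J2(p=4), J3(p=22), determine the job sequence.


LPT: sort by longest processing time first
  J3: p=22
  J1: p=17
  J2: p=4
Order: J3 → J1 → J2


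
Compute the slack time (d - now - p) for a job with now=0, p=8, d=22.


Slack = due - current_time - processing
= 22 - 0 - 8
= 14


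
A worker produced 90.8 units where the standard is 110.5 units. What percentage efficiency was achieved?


Efficiency = (actual / standard) × 100
= (90.8 / 110.5) × 100
= 82.2%


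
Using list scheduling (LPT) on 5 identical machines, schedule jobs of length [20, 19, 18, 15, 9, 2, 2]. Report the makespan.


Jobs (LPT sorted): [20, 19, 18, 15, 9, 2, 2]
Machines: 5
  J=20 → Machine 1 (load: 0+20=20)
  J=19 → Machine 2 (load: 0+19=19)
  J=18 → Machine 3 (load: 0+18=18)
  J=15 → Machine 4 (load: 0+15=15)
  J=9 → Machine 5 (load: 0+9=9)
  J=2 → Machine 5 (load: 9+2=11)
  J=2 → Machine 5 (load: 11+2=13)
Machine loads: [20, 19, 18, 15, 13]
Makespan = max = 20 time units


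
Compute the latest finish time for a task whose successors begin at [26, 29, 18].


LF = min of all successor start times
Successors start at: [26, 29, 18]
LF = min(26, 29, 18)
= 18


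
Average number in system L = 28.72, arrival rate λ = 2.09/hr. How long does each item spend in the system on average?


Little's law: L = λW → W = L / λ
= 28.72 / 2.09
= 13.74 hours


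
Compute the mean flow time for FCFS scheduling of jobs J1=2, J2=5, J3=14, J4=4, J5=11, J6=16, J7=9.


Completion times:
  J1: completes at 2
  J2: completes at 7
  J3: completes at 21
  J4: completes at 25
  J5: completes at 36
  J6: completes at 52
  J7: completes at 61
Sum = 204
Average = 204/7
= 29.14


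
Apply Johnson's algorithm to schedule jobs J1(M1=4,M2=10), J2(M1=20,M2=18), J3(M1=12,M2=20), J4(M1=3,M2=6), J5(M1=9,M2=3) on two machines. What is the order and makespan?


Johnson's rule:
Group 1 (M1≤M2, sort by M1): ['J4', 'J1', 'J3']
Group 2 (M1>M2, sort desc M2): ['J2', 'J5']
Sequence: J4 → J1 → J3 → J2 → J5
Makespan calculation:
  J4: M1 done=3, M2 done=9
  J1: M1 done=7, M2 done=19
  J3: M1 done=19, M2 done=39
  J2: M1 done=39, M2 done=57
  J5: M1 done=48, M2 done=60
= Sequence: J4 → J1 → J3 → J2 → J5, Makespan: 60


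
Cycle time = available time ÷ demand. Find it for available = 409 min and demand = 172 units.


Cycle time = available time / demand
= 409 / 172
= 2.38 min/unit


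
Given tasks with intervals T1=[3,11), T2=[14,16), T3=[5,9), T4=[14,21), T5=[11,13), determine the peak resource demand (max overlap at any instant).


Check each time point for overlaps:
  t=5: 2 tasks active (T1, T3)
Max concurrent = 2


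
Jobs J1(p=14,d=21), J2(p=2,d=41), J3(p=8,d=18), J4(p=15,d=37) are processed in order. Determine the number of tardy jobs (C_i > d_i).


Completion vs due date:
  J1: C=14, d=21 → on time
  J2: C=16, d=41 → on time
  J3: C=24, d=18 → TARDY
  J4: C=39, d=37 → TARDY
Tardy jobs: J3, J4
Count = 2


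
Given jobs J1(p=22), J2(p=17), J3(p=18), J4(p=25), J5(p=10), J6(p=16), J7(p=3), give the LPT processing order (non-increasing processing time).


LPT: sort by longest processing time first
  J4: p=25
  J1: p=22
  J3: p=18
  J2: p=17
  J6: p=16
  J5: p=10
  J7: p=3
Order: J4 → J1 → J3 → J2 → J6 → J5 → J7


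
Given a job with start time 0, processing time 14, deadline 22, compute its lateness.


Completion = 0 + 14 = 14
Lateness = C - d = 14 - 22
= -8


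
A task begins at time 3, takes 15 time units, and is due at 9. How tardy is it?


Completion = start + processing = 3 + 15 = 18
Tardiness = max(0, C - d) = max(0, 18 - 9)
= max(0, 9)
= 9


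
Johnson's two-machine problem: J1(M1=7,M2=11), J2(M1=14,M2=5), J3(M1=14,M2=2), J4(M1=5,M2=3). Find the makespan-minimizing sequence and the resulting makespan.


Johnson's rule:
Group 1 (M1≤M2, sort by M1): ['J1']
Group 2 (M1>M2, sort desc M2): ['J2', 'J4', 'J3']
Sequence: J1 → J2 → J4 → J3
Makespan calculation:
  J1: M1 done=7, M2 done=18
  J2: M1 done=21, M2 done=26
  J4: M1 done=26, M2 done=29
  J3: M1 done=40, M2 done=42
= Sequence: J1 → J2 → J4 → J3, Makespan: 42


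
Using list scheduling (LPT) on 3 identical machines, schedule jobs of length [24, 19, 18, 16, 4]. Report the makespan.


Jobs (LPT sorted): [24, 19, 18, 16, 4]
Machines: 3
  J=24 → Machine 1 (load: 0+24=24)
  J=19 → Machine 2 (load: 0+19=19)
  J=18 → Machine 3 (load: 0+18=18)
  J=16 → Machine 3 (load: 18+16=34)
  J=4 → Machine 2 (load: 19+4=23)
Machine loads: [24, 23, 34]
Makespan = max = 34 time units


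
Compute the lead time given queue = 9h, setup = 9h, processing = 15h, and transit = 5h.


Lead time = queue + setup + processing + transit
= 9 + 9 + 15 + 5
= 38 hours


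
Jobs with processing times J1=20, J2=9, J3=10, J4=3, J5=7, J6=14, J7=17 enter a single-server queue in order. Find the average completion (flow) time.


Completion times:
  J1: completes at 20
  J2: completes at 29
  J3: completes at 39
  J4: completes at 42
  J5: completes at 49
  J6: completes at 63
  J7: completes at 80
Sum = 322
Average = 322/7
= 46.00


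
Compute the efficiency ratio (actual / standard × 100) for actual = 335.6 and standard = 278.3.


Efficiency = (actual / standard) × 100
= (335.6 / 278.3) × 100
= 120.6%


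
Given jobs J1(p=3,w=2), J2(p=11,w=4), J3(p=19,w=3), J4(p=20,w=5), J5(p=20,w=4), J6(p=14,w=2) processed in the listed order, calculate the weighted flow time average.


Completion times:
  J1: C=3, w×C=2×3=6
  J2: C=14, w×C=4×14=56
  J3: C=33, w×C=3×33=99
  J4: C=53, w×C=5×53=265
  J5: C=73, w×C=4×73=292
  J6: C=87, w×C=2×87=174
Sum w×C = 892
Sum w = 20
Weighted avg = 892/20
= 44.60


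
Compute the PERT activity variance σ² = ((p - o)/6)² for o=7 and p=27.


σ² = ((p - o) / 6)² = (p - o)² / 36
= (27 - 7)² / 36
= 20² / 36
= 400 / 36
= 11.1111


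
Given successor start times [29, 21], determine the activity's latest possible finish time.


LF = min of all successor start times
Successors start at: [29, 21]
LF = min(29, 21)
= 21


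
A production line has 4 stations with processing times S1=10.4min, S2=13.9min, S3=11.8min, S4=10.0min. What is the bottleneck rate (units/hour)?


Bottleneck = longest station time
Station times: [10.4, 13.9, 11.8, 10.0]
Max = 13.9 min
Rate = 60 / 13.9
= 4.32 units/hour (bottleneck: 13.9min)


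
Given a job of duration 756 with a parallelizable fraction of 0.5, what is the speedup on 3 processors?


Amdahl's law: T_p = T × ((1-p) + p/N)
= 756 × ((1-0.5) + 0.5/3)
= 756 × (0.50 + 0.1667)
= 756 × 0.6667
= 504.00
Speedup = 756/504.00
= 1.50×


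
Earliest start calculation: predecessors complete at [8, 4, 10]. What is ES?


ES = max of all predecessor completion times
Predecessors: [8, 4, 10]
ES = max(8, 4, 10)
= 10


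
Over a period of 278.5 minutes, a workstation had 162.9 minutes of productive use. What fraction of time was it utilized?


Utilization = busy / total × 100
= 162.9 / 278.5 × 100
= 58.5%


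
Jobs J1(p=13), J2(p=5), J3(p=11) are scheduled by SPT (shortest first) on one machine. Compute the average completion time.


SPT order: J2 → J3 → J1
Completion times:
  J2: C=5
  J3: C=16
  J1: C=29
Sum = 50, n = 3
Mean flow = 50/3
= 16.67


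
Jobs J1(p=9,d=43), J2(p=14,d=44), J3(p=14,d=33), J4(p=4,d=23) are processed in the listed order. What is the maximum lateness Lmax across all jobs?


Lateness per job (L = C - d):
  J1: C=9, d=43, L=-34
  J2: C=23, d=44, L=-21
  J3: C=37, d=33, L=4
  J4: C=41, d=23, L=18
Lmax = max(-34, -21, 4, 18)
= 18


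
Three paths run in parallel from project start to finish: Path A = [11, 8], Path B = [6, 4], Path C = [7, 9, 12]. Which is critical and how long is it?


Path A: 11 + 8 = 19
Path B: 6 + 4 = 10
Path C: 7 + 9 + 12 = 28
Critical path = longest = max(19, 10, 28)
= 28 (Path C)


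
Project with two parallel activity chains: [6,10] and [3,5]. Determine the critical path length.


Path A: 6 + 10 = 16
Path B: 3 + 5 = 8
Critical path = longest = max(16, 8)
= 16 (Path A)


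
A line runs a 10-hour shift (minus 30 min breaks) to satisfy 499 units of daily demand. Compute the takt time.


Available = 10×60 - 30 = 570 min
Takt time = 570 / 499
= 1.14 min/unit


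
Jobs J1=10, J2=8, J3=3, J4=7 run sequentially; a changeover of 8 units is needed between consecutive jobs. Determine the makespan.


Makespan = Σ processing + (n-1) × setup
= (10 + 8 + 3 + 7) + (4-1)×8
= 28 + 24
= 52 time units


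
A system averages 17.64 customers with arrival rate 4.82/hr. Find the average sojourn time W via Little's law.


Little's law: L = λW → W = L / λ
= 17.64 / 4.82
= 3.66 hours


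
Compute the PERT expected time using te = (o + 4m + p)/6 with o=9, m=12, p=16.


te = (o + 4m + p) / 6
= (9 + 4×12 + 16) / 6
= (9 + 48 + 16) / 6
= 73 / 6
= 12.17


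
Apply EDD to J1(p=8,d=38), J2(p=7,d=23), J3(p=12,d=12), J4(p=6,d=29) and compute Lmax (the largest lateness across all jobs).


EDD order: J3 → J2 → J4 → J1
Completion and lateness:
  J3: C=12, d=12, L=12-12=0
  J2: C=19, d=23, L=19-23=-4
  J4: C=25, d=29, L=25-29=-4
  J1: C=33, d=38, L=33-38=-5
Lmax = max(0, -4, -4, -5)
= 0


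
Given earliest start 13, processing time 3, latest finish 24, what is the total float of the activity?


EF = ES + duration = 13 + 3 = 16
LS = LF - duration = 24 - 3 = 21
Total Float = LF - EF = 24 - 16
(or LS - ES = 21 - 13)
= 8


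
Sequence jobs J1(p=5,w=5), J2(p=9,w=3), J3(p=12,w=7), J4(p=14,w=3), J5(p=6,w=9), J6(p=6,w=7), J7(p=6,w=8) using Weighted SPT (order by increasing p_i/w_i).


WSPT (Smith's rule): sort by p/w ascending
  J5: p/w = 6/9 = 0.667
  J7: p/w = 6/8 = 0.750
  J6: p/w = 6/7 = 0.857
  J1: p/w = 5/5 = 1.000
  J3: p/w = 12/7 = 1.714
  J2: p/w = 9/3 = 3.000
  J4: p/w = 14/3 = 4.667
Order: J5 → J7 → J6 → J1 → J3 → J2 → J4


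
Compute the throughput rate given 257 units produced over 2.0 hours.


Throughput = units / time
= 257 / 2.0
= 128.5 units/hour


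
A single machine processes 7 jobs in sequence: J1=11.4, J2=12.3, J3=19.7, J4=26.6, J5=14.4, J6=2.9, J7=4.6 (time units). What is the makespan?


Sequential makespan: sum all processing times
= 11.4 + 12.3 + 19.7 + 26.6 + 14.4 + 2.9 + 4.6
= 91.9 time units


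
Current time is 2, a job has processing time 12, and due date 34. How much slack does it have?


Slack = due - current_time - processing
= 34 - 2 - 12
= 20


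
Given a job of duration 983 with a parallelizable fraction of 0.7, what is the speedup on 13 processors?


Amdahl's law: T_p = T × ((1-p) + p/N)
= 983 × ((1-0.7) + 0.7/13)
= 983 × (0.30 + 0.0538)
= 983 × 0.3538
= 347.83
Speedup = 983/347.83
= 2.83×


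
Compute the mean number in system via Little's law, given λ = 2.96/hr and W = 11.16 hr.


Little's law: L = λ × W
= 2.96 × 11.16
= 33.03


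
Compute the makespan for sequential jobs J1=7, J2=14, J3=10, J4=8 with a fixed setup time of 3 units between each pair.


Makespan = Σ processing + (n-1) × setup
= (7 + 14 + 10 + 8) + (4-1)×3
= 39 + 9
= 48 time units


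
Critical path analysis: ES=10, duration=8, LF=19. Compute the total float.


EF = ES + duration = 10 + 8 = 18
LS = LF - duration = 19 - 8 = 11
Total Float = LF - EF = 19 - 18
(or LS - ES = 11 - 10)
= 1


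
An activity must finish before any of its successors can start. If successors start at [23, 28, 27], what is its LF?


LF = min of all successor start times
Successors start at: [23, 28, 27]
LF = min(23, 28, 27)
= 23


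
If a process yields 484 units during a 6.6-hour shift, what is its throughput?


Throughput = units / time
= 484 / 6.6
= 73.3 units/hour


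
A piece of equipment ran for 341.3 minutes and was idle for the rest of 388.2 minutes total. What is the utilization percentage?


Utilization = busy / total × 100
= 341.3 / 388.2 × 100
= 87.9%


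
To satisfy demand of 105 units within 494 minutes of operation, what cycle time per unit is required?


Cycle time = available time / demand
= 494 / 105
= 4.70 min/unit


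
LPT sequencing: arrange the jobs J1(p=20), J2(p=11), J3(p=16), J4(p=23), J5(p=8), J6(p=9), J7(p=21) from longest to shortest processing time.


LPT: sort by longest processing time first
  J4: p=23
  J7: p=21
  J1: p=20
  J3: p=16
  J2: p=11
  J6: p=9
  J5: p=8
Order: J4 → J7 → J1 → J3 → J2 → J6 → J5


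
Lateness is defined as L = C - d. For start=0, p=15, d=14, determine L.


Completion = 0 + 15 = 15
Lateness = C - d = 15 - 14
= 1


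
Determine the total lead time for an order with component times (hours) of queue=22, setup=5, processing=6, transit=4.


Lead time = queue + setup + processing + transit
= 22 + 5 + 6 + 4
= 37 hours


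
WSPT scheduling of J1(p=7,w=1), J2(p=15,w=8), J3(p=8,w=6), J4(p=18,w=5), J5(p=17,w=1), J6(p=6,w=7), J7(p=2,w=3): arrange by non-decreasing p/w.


WSPT (Smith's rule): sort by p/w ascending
  J7: p/w = 2/3 = 0.667
  J6: p/w = 6/7 = 0.857
  J3: p/w = 8/6 = 1.333
  J2: p/w = 15/8 = 1.875
  J4: p/w = 18/5 = 3.600
  J1: p/w = 7/1 = 7.000
  J5: p/w = 17/1 = 17.000
Order: J7 → J6 → J3 → J2 → J4 → J1 → J5


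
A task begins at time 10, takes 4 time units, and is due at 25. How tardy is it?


Completion = start + processing = 10 + 4 = 14
Tardiness = max(0, C - d) = max(0, 14 - 25)
= max(0, -11)
= 0


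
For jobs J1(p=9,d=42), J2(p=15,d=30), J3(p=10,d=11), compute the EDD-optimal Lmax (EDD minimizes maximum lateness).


EDD order: J3 → J2 → J1
Completion and lateness:
  J3: C=10, d=11, L=10-11=-1
  J2: C=25, d=30, L=25-30=-5
  J1: C=34, d=42, L=34-42=-8
Lmax = max(-1, -5, -8)
= -1


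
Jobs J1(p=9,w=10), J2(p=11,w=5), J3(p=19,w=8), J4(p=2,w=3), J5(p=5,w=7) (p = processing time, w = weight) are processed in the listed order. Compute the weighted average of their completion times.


Completion times:
  J1: C=9, w×C=10×9=90
  J2: C=20, w×C=5×20=100
  J3: C=39, w×C=8×39=312
  J4: C=41, w×C=3×41=123
  J5: C=46, w×C=7×46=322
Sum w×C = 947
Sum w = 33
Weighted avg = 947/33
= 28.70


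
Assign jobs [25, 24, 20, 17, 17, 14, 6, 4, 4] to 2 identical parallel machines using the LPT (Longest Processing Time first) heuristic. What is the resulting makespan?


Jobs (LPT sorted): [25, 24, 20, 17, 17, 14, 6, 4, 4]
Machines: 2
  J=25 → Machine 1 (load: 0+25=25)
  J=24 → Machine 2 (load: 0+24=24)
  J=20 → Machine 2 (load: 24+20=44)
  J=17 → Machine 1 (load: 25+17=42)
  J=17 → Machine 1 (load: 42+17=59)
  J=14 → Machine 2 (load: 44+14=58)
  J=6 → Machine 2 (load: 58+6=64)
  J=4 → Machine 1 (load: 59+4=63)
  J=4 → Machine 1 (load: 63+4=67)
Machine loads: [67, 64]
Makespan = max = 67 time units


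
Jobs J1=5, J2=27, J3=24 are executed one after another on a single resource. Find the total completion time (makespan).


Sequential makespan: sum all processing times
= 5 + 27 + 24
= 56 time units


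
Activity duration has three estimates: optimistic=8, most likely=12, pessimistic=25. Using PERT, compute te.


te = (o + 4m + p) / 6
= (8 + 4×12 + 25) / 6
= (8 + 48 + 25) / 6
= 81 / 6
= 13.50


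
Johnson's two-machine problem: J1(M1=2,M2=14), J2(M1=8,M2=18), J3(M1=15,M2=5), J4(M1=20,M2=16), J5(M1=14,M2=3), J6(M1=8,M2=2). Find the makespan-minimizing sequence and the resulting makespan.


Johnson's rule:
Group 1 (M1≤M2, sort by M1): ['J1', 'J2']
Group 2 (M1>M2, sort desc M2): ['J4', 'J3', 'J5', 'J6']
Sequence: J1 → J2 → J4 → J3 → J5 → J6
Makespan calculation:
  J1: M1 done=2, M2 done=16
  J2: M1 done=10, M2 done=34
  J4: M1 done=30, M2 done=50
  J3: M1 done=45, M2 done=55
  J5: M1 done=59, M2 done=62
  J6: M1 done=67, M2 done=69
= Sequence: J1 → J2 → J4 → J3 → J5 → J6, Makespan: 69


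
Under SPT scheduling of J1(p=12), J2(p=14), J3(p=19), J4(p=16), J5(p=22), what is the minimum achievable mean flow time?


SPT order: J1 → J2 → J4 → J3 → J5
Completion times:
  J1: C=12
  J2: C=26
  J4: C=42
  J3: C=61
  J5: C=83
Sum = 224, n = 5
Mean flow = 224/5
= 44.80


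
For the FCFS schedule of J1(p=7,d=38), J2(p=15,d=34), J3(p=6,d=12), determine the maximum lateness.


Lateness per job (L = C - d):
  J1: C=7, d=38, L=-31
  J2: C=22, d=34, L=-12
  J3: C=28, d=12, L=16
Lmax = max(-31, -12, 16)
= 16


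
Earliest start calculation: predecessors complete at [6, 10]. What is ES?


ES = max of all predecessor completion times
Predecessors: [6, 10]
ES = max(6, 10)
= 10


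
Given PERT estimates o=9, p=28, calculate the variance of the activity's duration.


σ² = ((p - o) / 6)² = (p - o)² / 36
= (28 - 9)² / 36
= 19² / 36
= 361 / 36
= 10.0278


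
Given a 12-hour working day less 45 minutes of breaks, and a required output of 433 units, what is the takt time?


Available = 12×60 - 45 = 675 min
Takt time = 675 / 433
= 1.56 min/unit


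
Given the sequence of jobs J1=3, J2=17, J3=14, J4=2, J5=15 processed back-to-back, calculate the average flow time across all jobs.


Completion times:
  J1: completes at 3
  J2: completes at 20
  J3: completes at 34
  J4: completes at 36
  J5: completes at 51
Sum = 144
Average = 144/5
= 28.80


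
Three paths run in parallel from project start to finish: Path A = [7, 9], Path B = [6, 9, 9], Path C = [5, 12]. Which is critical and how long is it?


Path A: 7 + 9 = 16
Path B: 6 + 9 + 9 = 24
Path C: 5 + 12 = 17
Critical path = longest = max(16, 24, 17)
= 24 (Path B)
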